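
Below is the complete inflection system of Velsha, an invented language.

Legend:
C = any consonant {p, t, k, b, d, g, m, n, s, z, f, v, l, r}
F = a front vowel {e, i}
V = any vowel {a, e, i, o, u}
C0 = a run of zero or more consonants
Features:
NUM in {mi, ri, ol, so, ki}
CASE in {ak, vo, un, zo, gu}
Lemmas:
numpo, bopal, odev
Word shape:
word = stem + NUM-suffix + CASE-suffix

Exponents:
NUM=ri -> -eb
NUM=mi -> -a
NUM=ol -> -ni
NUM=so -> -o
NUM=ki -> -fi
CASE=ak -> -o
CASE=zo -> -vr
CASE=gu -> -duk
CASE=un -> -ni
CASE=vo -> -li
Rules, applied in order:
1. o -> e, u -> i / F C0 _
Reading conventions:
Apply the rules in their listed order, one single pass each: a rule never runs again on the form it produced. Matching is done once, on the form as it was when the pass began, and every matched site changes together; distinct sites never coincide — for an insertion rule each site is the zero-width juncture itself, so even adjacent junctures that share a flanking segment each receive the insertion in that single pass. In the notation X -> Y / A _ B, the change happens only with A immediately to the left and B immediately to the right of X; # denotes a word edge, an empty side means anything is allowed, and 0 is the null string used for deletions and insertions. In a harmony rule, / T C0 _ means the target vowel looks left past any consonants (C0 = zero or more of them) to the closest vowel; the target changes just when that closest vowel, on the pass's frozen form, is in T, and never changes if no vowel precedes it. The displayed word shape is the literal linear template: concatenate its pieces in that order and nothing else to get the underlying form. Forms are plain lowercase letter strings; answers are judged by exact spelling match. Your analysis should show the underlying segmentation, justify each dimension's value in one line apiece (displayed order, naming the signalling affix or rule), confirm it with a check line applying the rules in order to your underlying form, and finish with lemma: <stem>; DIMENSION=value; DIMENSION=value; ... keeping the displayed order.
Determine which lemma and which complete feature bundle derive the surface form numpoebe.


underlying: numpo-eb-o
NUM=ri - signalled by the affix -eb
CASE=ak - signalled by the affix -o
check: numpoebo -> numpoebe
lemma: numpo; NUM=ri; CASE=ak


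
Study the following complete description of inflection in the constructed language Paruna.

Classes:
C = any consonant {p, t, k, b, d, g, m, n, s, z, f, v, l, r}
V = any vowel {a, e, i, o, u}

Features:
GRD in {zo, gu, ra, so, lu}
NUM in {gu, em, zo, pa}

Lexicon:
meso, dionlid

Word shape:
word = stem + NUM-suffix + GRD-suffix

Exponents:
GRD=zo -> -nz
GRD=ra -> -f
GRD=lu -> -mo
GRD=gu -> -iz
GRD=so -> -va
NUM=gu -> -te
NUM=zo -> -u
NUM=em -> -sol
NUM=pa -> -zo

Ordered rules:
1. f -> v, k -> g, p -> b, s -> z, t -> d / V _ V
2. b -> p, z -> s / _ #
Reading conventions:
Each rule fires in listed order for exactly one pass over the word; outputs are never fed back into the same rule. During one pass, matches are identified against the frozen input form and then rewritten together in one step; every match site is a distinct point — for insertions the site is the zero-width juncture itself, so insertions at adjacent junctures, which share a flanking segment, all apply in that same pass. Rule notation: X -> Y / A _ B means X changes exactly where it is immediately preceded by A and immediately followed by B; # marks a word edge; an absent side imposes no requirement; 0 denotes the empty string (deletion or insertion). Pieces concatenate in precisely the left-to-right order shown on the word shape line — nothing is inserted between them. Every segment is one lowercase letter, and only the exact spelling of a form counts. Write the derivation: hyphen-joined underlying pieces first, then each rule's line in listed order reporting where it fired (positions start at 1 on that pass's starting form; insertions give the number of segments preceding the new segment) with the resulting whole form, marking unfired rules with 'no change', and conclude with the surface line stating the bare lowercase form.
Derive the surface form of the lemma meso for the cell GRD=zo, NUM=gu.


underlying: meso-te-nz
1. f -> v, k -> g, p -> b, s -> z, t -> d / V _ V: fires at position(s) 3, 5: mezodenz
2. b -> p, z -> s / _ #: fires at position(s) 8: mezodens
surface: mezodens


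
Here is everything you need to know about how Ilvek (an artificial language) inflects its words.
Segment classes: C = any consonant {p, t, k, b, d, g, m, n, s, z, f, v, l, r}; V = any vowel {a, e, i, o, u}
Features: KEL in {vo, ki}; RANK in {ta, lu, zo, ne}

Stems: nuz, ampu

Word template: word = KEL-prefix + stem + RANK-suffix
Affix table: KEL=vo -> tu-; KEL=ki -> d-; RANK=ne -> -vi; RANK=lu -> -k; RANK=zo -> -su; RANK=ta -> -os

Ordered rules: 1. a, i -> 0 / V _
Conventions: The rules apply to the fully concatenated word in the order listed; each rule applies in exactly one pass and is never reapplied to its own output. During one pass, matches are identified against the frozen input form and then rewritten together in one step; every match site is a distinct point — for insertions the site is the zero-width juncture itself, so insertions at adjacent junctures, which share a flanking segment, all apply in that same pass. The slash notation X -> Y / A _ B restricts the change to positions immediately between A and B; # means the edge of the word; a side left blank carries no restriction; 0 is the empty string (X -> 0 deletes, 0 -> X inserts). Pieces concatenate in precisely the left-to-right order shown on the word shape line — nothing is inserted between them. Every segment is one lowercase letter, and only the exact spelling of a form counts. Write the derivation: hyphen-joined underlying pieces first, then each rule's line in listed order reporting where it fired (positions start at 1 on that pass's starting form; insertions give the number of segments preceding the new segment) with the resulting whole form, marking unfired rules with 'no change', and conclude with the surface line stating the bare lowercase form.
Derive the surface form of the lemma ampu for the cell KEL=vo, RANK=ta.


underlying: tu-ampu-os
1. a, i -> 0 / V _: fires at position(s) 3: tumpuos
surface: tumpuos


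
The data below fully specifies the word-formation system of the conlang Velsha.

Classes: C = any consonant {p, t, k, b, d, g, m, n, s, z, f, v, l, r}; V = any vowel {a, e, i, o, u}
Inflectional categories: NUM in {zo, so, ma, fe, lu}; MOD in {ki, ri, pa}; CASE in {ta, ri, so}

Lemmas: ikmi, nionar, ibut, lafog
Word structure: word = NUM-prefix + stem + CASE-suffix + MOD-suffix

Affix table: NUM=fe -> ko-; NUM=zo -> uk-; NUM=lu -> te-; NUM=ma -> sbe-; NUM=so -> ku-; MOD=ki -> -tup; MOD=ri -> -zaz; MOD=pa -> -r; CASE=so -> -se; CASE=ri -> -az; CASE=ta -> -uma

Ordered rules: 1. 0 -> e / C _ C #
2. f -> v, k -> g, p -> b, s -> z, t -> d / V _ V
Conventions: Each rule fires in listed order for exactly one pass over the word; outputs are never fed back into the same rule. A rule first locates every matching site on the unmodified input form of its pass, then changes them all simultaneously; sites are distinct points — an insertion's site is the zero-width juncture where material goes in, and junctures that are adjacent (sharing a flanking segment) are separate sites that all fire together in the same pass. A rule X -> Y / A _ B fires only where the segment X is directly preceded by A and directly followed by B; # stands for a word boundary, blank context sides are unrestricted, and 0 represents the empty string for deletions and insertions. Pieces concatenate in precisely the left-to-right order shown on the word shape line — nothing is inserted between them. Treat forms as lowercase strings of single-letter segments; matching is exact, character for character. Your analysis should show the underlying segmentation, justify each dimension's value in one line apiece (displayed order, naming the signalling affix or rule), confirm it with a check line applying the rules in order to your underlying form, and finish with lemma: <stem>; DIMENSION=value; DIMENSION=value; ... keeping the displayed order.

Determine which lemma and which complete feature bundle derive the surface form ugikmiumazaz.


underlying: uk-ikmi-uma-zaz
NUM=zo - signalled by the affix uk-
MOD=ri - signalled by the affix -zaz
CASE=ta - signalled by the affix -uma
check: ukikmiumazaz -> ukikmiumazaz -> ugikmiumazaz
lemma: ikmi; NUM=zo; MOD=ri; CASE=ta


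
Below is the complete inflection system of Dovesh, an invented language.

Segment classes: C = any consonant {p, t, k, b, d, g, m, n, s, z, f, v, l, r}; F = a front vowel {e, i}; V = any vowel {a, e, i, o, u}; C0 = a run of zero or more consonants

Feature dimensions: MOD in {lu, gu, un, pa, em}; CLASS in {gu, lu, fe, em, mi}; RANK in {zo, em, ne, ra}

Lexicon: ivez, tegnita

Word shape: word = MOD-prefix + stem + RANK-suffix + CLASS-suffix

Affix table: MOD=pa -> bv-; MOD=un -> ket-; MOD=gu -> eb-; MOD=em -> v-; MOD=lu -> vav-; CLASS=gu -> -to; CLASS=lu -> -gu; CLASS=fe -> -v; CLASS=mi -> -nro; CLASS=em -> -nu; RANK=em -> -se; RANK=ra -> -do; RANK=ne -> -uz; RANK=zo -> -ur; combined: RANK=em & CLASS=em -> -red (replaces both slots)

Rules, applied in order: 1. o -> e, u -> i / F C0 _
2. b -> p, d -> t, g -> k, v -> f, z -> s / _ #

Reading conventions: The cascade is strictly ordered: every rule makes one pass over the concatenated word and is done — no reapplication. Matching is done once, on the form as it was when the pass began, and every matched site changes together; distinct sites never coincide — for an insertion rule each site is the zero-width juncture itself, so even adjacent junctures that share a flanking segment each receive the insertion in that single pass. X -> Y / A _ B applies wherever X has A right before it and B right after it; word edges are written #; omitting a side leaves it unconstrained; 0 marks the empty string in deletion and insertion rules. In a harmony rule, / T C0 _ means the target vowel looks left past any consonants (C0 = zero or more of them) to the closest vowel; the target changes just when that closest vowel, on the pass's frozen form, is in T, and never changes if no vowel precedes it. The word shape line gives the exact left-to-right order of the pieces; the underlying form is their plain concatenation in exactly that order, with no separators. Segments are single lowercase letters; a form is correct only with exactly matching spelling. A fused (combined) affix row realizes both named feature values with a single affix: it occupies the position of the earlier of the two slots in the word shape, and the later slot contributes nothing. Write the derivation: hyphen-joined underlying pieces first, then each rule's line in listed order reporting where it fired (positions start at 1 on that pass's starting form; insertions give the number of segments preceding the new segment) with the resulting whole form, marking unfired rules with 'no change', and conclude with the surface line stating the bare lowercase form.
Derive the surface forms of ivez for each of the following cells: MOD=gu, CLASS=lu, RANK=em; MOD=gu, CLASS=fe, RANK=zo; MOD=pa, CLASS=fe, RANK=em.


cell MOD=gu, CLASS=lu, RANK=em:
underlying: eb-ivez-se-gu
1. o -> e, u -> i / F C0 _: fires at position(s) 10: ebivezsegi
2. b -> p, d -> t, g -> k, v -> f, z -> s / _ #: no change
surface: ebivezsegi

cell MOD=gu, CLASS=fe, RANK=zo:
underlying: eb-ivez-ur-v
1. o -> e, u -> i / F C0 _: fires at position(s) 7: ebivezirv
2. b -> p, d -> t, g -> k, v -> f, z -> s / _ #: fires at position(s) 9: ebivezirf
surface: ebivezirf

cell MOD=pa, CLASS=fe, RANK=em:
underlying: bv-ivez-se-v
1. o -> e, u -> i / F C0 _: no change
2. b -> p, d -> t, g -> k, v -> f, z -> s / _ #: fires at position(s) 9: bvivezsef
surface: bvivezsef


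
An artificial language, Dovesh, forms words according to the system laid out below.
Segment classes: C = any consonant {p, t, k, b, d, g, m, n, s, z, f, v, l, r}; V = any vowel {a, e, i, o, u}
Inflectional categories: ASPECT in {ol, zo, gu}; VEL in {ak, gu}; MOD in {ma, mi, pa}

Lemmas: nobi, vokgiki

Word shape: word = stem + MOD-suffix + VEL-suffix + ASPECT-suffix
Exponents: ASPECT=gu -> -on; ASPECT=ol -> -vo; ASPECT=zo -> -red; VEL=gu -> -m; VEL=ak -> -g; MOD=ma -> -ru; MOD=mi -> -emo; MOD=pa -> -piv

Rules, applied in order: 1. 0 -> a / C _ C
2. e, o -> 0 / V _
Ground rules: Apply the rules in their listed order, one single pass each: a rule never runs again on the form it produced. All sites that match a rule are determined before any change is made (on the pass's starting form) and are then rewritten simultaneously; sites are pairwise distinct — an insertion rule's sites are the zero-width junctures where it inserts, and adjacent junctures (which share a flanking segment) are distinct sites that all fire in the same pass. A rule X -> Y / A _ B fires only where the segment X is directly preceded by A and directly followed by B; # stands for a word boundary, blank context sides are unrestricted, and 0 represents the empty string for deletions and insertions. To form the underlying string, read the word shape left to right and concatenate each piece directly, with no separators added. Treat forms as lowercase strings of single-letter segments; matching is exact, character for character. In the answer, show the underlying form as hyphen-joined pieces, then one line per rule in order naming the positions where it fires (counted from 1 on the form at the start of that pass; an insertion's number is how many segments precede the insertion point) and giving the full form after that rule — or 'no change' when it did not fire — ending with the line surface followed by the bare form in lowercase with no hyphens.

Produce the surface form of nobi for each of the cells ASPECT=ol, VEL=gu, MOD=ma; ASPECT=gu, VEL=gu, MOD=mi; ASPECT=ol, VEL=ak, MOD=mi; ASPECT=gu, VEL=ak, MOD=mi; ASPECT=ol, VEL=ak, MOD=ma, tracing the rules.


cell ASPECT=ol, VEL=gu, MOD=ma:
underlying: nobi-ru-m-vo
1. 0 -> a / C _ C: inserts after position(s) 7: nobirumavo
2. e, o -> 0 / V _: no change
surface: nobirumavo

cell ASPECT=gu, VEL=gu, MOD=mi:
underlying: nobi-emo-m-on
1. 0 -> a / C _ C: no change
2. e, o -> 0 / V _: fires at position(s) 5: nobimomon
surface: nobimomon

cell ASPECT=ol, VEL=ak, MOD=mi:
underlying: nobi-emo-g-vo
1. 0 -> a / C _ C: inserts after position(s) 8: nobiemogavo
2. e, o -> 0 / V _: fires at position(s) 5: nobimogavo
surface: nobimogavo

cell ASPECT=gu, VEL=ak, MOD=mi:
underlying: nobi-emo-g-on
1. 0 -> a / C _ C: no change
2. e, o -> 0 / V _: fires at position(s) 5: nobimogon
surface: nobimogon

cell ASPECT=ol, VEL=ak, MOD=ma:
underlying: nobi-ru-g-vo
1. 0 -> a / C _ C: inserts after position(s) 7: nobirugavo
2. e, o -> 0 / V _: no change
surface: nobirugavo


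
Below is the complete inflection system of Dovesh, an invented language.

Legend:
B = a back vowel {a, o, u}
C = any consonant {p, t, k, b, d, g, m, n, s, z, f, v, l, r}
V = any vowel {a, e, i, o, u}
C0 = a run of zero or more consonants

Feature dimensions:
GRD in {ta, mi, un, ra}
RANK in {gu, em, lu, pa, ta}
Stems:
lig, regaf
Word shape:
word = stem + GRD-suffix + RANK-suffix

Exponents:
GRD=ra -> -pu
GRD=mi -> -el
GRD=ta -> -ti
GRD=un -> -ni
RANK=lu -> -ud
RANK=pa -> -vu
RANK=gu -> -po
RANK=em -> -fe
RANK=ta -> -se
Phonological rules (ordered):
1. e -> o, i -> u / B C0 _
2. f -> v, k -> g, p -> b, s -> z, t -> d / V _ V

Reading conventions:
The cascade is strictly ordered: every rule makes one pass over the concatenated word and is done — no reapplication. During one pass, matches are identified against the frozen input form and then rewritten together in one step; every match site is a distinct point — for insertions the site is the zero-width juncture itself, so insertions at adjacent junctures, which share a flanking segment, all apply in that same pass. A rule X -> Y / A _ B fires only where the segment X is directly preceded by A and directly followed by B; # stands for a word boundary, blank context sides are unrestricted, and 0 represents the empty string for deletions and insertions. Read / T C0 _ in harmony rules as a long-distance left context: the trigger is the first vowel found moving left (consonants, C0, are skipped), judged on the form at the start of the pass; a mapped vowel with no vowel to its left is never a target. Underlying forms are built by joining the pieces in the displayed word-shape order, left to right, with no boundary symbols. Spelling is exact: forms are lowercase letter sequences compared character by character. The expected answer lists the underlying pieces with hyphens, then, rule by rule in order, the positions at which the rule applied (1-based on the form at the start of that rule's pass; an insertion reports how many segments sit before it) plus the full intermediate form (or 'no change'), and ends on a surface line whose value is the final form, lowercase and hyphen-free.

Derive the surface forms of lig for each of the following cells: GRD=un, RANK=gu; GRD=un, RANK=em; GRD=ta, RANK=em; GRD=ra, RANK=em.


cell GRD=un, RANK=gu:
underlying: lig-ni-po
1. e -> o, i -> u / B C0 _: no change
2. f -> v, k -> g, p -> b, s -> z, t -> d / V _ V: fires at position(s) 6: lignibo
surface: lignibo

cell GRD=un, RANK=em:
underlying: lig-ni-fe
1. e -> o, i -> u / B C0 _: no change
2. f -> v, k -> g, p -> b, s -> z, t -> d / V _ V: fires at position(s) 6: lignive
surface: lignive

cell GRD=ta, RANK=em:
underlying: lig-ti-fe
1. e -> o, i -> u / B C0 _: no change
2. f -> v, k -> g, p -> b, s -> z, t -> d / V _ V: fires at position(s) 6: ligtive
surface: ligtive

cell GRD=ra, RANK=em:
underlying: lig-pu-fe
1. e -> o, i -> u / B C0 _: fires at position(s) 7: ligpufo
2. f -> v, k -> g, p -> b, s -> z, t -> d / V _ V: fires at position(s) 6: ligpuvo
surface: ligpuvo


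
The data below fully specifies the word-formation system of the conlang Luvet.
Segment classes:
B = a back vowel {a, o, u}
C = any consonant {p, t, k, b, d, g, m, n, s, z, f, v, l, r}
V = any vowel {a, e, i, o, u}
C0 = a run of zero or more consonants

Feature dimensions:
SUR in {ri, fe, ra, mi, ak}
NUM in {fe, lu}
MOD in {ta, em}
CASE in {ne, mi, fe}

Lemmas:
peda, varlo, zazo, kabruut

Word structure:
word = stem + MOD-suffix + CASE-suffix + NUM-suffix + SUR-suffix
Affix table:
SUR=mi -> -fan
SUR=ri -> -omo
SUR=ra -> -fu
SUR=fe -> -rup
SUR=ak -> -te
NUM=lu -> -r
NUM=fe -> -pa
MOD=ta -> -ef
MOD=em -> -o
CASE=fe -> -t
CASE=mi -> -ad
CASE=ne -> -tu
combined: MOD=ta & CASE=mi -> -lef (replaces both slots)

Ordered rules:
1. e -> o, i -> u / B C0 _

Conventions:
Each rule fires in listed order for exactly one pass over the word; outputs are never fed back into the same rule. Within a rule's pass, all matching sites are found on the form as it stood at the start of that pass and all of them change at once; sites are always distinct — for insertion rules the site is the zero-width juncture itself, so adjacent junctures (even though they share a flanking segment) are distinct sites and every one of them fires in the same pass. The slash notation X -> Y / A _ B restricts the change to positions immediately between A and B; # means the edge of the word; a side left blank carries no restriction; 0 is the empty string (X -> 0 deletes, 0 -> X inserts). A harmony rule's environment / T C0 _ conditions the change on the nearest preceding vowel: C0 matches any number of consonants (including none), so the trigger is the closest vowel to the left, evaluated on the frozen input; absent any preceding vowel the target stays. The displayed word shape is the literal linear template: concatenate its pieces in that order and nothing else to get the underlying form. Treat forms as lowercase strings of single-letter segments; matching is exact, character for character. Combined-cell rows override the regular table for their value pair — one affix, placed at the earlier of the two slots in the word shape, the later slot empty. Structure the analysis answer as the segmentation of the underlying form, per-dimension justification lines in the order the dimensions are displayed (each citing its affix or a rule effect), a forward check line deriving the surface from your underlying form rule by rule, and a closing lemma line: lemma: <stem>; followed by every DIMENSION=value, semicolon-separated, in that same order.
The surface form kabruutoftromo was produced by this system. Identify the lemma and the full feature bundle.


underlying: kabruut-ef-t-r-omo
SUR=ri - signalled by the affix -omo
NUM=lu - signalled by the affix -r
MOD=ta - signalled by the affix -ef
CASE=fe - signalled by the affix -t
check: kabruuteftromo -> kabruutoftromo
lemma: kabruut; SUR=ri; NUM=lu; MOD=ta; CASE=fe


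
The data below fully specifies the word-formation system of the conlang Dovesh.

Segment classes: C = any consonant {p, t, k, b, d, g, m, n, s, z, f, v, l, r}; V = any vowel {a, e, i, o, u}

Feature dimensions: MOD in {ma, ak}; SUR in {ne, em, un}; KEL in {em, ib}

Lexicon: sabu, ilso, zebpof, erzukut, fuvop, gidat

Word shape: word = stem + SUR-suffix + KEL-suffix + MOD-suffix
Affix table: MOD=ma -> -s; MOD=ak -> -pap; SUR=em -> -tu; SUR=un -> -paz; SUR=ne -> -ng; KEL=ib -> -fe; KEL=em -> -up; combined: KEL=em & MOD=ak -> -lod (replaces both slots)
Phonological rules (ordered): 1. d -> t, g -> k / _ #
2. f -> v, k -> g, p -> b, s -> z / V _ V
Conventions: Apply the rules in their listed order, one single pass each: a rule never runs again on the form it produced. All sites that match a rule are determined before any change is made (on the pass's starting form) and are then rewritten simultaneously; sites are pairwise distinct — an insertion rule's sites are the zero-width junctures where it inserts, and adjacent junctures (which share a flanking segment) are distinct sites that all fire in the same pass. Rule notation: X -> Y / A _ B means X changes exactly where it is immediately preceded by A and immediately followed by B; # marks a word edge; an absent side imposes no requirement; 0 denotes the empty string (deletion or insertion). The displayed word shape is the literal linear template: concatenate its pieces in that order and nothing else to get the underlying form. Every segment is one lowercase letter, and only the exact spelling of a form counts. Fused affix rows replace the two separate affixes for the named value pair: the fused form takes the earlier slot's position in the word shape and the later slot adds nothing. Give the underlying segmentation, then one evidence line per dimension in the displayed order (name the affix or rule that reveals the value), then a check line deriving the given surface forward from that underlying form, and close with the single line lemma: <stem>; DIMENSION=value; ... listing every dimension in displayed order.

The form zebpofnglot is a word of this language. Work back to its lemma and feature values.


underlying: zebpof-ng-lod
MOD=ak - signalled by the combined affix row
SUR=ne - signalled by the affix -ng
KEL=em - signalled by the combined affix row
check: zebpofnglod -> zebpofnglot -> zebpofnglot
lemma: zebpof; MOD=ak; SUR=ne; KEL=em


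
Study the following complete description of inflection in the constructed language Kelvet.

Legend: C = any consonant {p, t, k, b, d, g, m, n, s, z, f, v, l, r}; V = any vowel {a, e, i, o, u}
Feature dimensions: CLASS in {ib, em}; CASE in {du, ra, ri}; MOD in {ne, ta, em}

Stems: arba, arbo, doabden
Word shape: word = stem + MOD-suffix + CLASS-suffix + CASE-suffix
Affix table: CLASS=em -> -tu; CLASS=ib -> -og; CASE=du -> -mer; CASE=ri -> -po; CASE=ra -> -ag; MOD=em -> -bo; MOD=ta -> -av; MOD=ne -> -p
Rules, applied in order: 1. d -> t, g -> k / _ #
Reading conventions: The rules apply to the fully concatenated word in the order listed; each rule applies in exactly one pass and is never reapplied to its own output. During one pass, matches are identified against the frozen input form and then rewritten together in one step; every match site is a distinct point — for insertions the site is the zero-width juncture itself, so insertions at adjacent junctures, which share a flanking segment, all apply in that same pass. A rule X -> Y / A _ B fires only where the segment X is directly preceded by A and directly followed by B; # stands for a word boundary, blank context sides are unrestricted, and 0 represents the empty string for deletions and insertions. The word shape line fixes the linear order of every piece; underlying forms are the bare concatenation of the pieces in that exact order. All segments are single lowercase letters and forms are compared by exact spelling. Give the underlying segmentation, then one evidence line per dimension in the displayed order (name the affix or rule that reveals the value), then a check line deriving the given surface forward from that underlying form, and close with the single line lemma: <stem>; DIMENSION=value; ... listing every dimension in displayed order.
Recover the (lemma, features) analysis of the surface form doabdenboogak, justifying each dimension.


underlying: doabden-bo-og-ag
CLASS=ib - signalled by the affix -og
CASE=ra - signalled by the affix -ag
MOD=em - signalled by the affix -bo
check: doabdenboogag -> doabdenboogak
lemma: doabden; CLASS=ib; CASE=ra; MOD=em


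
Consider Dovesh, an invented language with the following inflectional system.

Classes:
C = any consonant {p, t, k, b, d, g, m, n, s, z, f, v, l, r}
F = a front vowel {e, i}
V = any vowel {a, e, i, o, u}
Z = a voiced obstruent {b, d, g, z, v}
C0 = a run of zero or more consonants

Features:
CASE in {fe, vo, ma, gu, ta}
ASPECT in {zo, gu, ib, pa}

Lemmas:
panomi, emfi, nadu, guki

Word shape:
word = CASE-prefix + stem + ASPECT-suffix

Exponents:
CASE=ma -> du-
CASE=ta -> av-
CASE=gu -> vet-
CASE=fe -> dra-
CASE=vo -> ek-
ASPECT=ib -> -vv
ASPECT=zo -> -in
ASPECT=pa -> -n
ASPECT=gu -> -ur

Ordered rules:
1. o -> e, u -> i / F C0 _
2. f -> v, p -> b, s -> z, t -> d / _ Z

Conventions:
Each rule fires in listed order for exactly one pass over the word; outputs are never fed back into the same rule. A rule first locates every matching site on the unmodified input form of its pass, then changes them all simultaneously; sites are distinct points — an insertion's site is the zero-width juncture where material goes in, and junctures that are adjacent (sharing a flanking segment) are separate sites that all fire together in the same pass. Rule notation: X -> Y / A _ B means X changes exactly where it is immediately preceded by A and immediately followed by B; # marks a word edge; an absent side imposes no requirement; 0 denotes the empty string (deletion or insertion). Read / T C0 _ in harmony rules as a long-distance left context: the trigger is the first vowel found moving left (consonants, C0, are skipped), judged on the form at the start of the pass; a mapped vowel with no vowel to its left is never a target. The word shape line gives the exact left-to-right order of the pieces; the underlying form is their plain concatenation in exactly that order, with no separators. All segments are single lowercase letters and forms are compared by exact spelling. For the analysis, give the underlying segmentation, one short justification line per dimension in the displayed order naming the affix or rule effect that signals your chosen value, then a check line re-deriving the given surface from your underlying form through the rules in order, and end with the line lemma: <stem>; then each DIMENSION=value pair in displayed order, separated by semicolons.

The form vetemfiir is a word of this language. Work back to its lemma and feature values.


underlying: vet-emfi-ur
CASE=gu - signalled by the affix vet-
ASPECT=gu - signalled by the affix -ur
check: vetemfiur -> vetemfiir -> vetemfiir
lemma: emfi; CASE=gu; ASPECT=gu


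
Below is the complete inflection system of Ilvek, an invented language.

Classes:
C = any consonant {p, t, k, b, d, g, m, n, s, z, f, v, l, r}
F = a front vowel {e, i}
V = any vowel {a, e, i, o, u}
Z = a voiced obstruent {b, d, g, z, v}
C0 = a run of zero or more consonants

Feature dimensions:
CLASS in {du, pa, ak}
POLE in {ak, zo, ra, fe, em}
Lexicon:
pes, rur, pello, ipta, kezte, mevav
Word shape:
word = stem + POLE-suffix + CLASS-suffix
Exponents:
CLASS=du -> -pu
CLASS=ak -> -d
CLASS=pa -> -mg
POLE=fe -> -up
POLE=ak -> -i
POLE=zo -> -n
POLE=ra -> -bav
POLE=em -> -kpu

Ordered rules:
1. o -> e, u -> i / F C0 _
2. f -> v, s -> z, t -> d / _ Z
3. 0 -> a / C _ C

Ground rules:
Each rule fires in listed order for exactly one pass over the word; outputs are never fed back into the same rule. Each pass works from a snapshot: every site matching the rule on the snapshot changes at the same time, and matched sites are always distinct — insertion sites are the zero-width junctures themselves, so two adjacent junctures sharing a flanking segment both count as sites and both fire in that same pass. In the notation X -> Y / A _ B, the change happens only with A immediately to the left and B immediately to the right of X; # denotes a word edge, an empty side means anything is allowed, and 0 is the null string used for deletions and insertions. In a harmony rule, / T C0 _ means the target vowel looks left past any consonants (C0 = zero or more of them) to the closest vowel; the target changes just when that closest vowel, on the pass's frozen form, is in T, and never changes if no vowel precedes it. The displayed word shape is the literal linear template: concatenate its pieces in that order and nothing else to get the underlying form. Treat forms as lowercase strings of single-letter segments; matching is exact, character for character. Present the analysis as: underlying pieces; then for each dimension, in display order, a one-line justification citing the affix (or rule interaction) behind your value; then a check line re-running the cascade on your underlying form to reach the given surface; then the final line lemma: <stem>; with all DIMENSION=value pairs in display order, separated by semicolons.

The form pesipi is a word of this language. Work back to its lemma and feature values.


underlying: pes-i-pu
CLASS=du - signalled by the affix -pu
POLE=ak - signalled by the affix -i
check: pesipu -> pesipi -> pesipi -> pesipi
lemma: pes; CLASS=du; POLE=ak


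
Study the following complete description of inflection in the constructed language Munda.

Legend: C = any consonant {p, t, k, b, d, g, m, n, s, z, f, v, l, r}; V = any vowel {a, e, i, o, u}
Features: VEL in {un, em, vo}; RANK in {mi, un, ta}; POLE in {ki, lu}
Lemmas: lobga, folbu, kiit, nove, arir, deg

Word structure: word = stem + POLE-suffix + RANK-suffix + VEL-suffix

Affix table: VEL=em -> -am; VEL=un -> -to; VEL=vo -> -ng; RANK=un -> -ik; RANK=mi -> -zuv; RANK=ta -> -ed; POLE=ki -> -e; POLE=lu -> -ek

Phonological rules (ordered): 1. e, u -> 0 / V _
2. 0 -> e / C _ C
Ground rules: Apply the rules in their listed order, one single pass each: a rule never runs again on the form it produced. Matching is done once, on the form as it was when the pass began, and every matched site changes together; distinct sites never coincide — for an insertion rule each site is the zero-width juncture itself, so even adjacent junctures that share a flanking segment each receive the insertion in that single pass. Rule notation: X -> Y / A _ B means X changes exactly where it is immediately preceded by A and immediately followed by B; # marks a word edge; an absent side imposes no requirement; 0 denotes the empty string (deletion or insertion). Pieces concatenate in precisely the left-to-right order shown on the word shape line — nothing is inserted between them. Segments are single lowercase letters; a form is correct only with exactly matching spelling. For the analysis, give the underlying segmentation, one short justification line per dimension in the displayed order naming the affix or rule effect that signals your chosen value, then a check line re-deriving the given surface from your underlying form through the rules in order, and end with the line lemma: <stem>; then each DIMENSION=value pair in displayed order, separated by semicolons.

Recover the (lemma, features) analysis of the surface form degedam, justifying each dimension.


underlying: deg-e-ed-am
VEL=em - signalled by the affix -am
RANK=ta - signalled by the affix -ed
POLE=ki - signalled by the affix -e
check: degeedam -> degedam -> degedam
lemma: deg; VEL=em; RANK=ta; POLE=ki


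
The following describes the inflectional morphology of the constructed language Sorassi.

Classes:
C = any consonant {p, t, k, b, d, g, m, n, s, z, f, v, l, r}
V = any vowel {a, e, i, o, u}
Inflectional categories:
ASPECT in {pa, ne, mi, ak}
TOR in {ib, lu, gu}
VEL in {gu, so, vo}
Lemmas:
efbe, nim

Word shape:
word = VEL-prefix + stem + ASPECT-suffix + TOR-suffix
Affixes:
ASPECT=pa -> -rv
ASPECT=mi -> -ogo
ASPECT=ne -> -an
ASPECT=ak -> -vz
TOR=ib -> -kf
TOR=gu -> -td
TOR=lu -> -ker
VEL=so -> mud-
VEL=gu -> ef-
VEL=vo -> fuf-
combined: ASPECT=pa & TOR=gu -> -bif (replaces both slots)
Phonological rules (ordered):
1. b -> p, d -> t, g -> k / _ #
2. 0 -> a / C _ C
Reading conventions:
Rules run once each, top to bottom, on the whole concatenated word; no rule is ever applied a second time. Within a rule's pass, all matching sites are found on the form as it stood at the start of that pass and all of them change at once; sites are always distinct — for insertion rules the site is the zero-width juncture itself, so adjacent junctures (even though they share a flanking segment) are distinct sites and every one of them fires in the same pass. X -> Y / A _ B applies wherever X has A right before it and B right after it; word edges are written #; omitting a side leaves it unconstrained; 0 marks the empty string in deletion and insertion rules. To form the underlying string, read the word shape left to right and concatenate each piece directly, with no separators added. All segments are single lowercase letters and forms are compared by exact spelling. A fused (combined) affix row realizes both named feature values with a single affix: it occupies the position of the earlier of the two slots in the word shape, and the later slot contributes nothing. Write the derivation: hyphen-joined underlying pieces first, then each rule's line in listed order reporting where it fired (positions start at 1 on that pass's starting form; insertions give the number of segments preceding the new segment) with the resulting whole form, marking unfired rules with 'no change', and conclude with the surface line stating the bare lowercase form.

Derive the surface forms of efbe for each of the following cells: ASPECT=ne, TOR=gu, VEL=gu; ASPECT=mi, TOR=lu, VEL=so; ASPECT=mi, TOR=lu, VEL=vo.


cell ASPECT=ne, TOR=gu, VEL=gu:
underlying: ef-efbe-an-td
1. b -> p, d -> t, g -> k / _ #: fires at position(s) 10: efefbeantt
2. 0 -> a / C _ C: inserts after position(s) 4, 8, 9: efefabeanatat
surface: efefabeanatat

cell ASPECT=mi, TOR=lu, VEL=so:
underlying: mud-efbe-ogo-ker
1. b -> p, d -> t, g -> k / _ #: no change
2. 0 -> a / C _ C: inserts after position(s) 5: mudefabeogoker
surface: mudefabeogoker

cell ASPECT=mi, TOR=lu, VEL=vo:
underlying: fuf-efbe-ogo-ker
1. b -> p, d -> t, g -> k / _ #: no change
2. 0 -> a / C _ C: inserts after position(s) 5: fufefabeogoker
surface: fufefabeogoker


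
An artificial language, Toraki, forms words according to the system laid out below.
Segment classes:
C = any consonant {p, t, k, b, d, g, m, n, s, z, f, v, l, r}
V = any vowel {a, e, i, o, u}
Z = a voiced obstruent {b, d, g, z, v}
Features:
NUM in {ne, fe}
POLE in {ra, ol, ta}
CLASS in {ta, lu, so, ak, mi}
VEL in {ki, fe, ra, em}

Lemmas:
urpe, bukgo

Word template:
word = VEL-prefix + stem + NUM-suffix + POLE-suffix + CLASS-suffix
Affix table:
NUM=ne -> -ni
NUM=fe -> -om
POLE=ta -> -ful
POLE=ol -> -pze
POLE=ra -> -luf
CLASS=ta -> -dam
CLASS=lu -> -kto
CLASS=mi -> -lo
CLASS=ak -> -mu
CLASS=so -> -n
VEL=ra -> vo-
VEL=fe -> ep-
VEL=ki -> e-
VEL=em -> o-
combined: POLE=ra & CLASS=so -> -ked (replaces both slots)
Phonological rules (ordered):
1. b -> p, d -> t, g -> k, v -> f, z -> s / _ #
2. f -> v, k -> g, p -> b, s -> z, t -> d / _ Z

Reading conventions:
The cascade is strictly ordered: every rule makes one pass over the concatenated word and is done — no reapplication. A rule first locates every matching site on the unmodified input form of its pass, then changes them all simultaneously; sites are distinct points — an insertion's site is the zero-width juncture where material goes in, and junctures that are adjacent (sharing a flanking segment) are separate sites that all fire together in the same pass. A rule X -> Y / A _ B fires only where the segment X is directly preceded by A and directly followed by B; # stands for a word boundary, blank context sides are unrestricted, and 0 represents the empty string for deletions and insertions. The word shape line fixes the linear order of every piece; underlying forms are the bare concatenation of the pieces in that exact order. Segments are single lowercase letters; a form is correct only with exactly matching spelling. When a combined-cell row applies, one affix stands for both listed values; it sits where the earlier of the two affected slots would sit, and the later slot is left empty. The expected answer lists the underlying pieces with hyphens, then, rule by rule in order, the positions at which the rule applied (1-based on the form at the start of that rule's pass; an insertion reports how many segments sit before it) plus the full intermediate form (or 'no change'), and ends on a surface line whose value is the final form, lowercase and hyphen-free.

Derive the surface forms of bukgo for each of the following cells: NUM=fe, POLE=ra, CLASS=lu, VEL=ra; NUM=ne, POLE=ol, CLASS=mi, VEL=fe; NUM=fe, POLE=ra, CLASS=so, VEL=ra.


cell NUM=fe, POLE=ra, CLASS=lu, VEL=ra:
underlying: vo-bukgo-om-luf-kto
1. b -> p, d -> t, g -> k, v -> f, z -> s / _ #: no change
2. f -> v, k -> g, p -> b, s -> z, t -> d / _ Z: fires at position(s) 5: vobuggoomlufkto
surface: vobuggoomlufkto

cell NUM=ne, POLE=ol, CLASS=mi, VEL=fe:
underlying: ep-bukgo-ni-pze-lo
1. b -> p, d -> t, g -> k, v -> f, z -> s / _ #: no change
2. f -> v, k -> g, p -> b, s -> z, t -> d / _ Z: fires at position(s) 2, 5, 10: ebbuggonibzelo
surface: ebbuggonibzelo

cell NUM=fe, POLE=ra, CLASS=so, VEL=ra:
underlying: vo-bukgo-om-ked
1. b -> p, d -> t, g -> k, v -> f, z -> s / _ #: fires at position(s) 12: vobukgoomket
2. f -> v, k -> g, p -> b, s -> z, t -> d / _ Z: fires at position(s) 5: vobuggoomket
surface: vobuggoomket


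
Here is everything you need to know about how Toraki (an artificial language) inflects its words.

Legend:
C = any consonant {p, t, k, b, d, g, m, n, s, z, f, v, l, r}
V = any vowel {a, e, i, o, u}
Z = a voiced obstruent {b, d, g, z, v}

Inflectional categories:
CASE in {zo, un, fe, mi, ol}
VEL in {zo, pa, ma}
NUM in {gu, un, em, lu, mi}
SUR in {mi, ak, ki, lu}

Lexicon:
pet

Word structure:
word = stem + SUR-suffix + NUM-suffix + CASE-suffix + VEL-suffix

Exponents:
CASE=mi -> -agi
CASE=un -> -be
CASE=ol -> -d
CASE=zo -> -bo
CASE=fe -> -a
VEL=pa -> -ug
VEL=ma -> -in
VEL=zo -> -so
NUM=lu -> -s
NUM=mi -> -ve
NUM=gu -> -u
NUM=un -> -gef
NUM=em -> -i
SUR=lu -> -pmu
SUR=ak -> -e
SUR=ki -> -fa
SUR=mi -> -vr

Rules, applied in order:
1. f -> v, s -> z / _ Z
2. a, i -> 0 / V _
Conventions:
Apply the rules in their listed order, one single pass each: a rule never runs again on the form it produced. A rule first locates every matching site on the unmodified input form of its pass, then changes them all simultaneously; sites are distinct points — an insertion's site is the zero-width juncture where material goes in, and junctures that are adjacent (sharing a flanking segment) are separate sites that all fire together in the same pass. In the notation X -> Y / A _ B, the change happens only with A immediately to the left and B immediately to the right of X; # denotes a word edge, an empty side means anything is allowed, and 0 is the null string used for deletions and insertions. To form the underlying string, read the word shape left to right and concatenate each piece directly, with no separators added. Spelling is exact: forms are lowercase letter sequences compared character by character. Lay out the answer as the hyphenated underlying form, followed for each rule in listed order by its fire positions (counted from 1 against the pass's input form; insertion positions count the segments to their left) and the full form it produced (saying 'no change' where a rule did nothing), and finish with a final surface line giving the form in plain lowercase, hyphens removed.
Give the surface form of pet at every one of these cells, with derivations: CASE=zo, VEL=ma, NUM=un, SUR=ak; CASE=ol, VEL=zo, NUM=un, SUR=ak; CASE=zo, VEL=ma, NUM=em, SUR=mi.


cell CASE=zo, VEL=ma, NUM=un, SUR=ak:
underlying: pet-e-gef-bo-in
1. f -> v, s -> z / _ Z: fires at position(s) 7: petegevboin
2. a, i -> 0 / V _: fires at position(s) 10: petegevbon
surface: petegevbon

cell CASE=ol, VEL=zo, NUM=un, SUR=ak:
underlying: pet-e-gef-d-so
1. f -> v, s -> z / _ Z: fires at position(s) 7: petegevdso
2. a, i -> 0 / V _: no change
surface: petegevdso

cell CASE=zo, VEL=ma, NUM=em, SUR=mi:
underlying: pet-vr-i-bo-in
1. f -> v, s -> z / _ Z: no change
2. a, i -> 0 / V _: fires at position(s) 9: petvribon
surface: petvribon
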